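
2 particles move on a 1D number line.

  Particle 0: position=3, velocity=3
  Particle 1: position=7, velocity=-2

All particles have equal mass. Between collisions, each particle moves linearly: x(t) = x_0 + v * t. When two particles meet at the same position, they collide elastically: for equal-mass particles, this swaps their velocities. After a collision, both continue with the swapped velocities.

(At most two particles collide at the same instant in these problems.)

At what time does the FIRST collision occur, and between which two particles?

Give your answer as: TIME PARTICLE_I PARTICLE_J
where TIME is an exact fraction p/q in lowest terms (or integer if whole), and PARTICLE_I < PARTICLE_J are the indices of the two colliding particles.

Answer: 4/5 0 1

Derivation:
Pair (0,1): pos 3,7 vel 3,-2 -> gap=4, closing at 5/unit, collide at t=4/5
Earliest collision: t=4/5 between 0 and 1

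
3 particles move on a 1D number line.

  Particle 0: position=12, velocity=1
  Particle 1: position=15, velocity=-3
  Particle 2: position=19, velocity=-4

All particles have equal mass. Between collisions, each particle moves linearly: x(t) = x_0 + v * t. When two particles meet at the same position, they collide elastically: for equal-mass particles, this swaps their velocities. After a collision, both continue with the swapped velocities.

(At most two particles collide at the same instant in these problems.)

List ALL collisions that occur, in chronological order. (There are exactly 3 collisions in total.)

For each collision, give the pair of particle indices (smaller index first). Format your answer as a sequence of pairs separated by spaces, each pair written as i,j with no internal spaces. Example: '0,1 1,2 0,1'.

Collision at t=3/4: particles 0 and 1 swap velocities; positions: p0=51/4 p1=51/4 p2=16; velocities now: v0=-3 v1=1 v2=-4
Collision at t=7/5: particles 1 and 2 swap velocities; positions: p0=54/5 p1=67/5 p2=67/5; velocities now: v0=-3 v1=-4 v2=1
Collision at t=4: particles 0 and 1 swap velocities; positions: p0=3 p1=3 p2=16; velocities now: v0=-4 v1=-3 v2=1

Answer: 0,1 1,2 0,1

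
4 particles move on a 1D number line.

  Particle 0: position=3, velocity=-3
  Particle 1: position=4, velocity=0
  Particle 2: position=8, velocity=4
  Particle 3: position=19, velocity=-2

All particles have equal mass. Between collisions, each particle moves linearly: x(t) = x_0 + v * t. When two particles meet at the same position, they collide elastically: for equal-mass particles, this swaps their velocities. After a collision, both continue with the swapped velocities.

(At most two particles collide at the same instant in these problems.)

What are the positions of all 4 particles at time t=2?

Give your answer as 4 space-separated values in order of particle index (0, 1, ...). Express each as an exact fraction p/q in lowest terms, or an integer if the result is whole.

Collision at t=11/6: particles 2 and 3 swap velocities; positions: p0=-5/2 p1=4 p2=46/3 p3=46/3; velocities now: v0=-3 v1=0 v2=-2 v3=4
Advance to t=2 (no further collisions before then); velocities: v0=-3 v1=0 v2=-2 v3=4; positions = -3 4 15 16

Answer: -3 4 15 16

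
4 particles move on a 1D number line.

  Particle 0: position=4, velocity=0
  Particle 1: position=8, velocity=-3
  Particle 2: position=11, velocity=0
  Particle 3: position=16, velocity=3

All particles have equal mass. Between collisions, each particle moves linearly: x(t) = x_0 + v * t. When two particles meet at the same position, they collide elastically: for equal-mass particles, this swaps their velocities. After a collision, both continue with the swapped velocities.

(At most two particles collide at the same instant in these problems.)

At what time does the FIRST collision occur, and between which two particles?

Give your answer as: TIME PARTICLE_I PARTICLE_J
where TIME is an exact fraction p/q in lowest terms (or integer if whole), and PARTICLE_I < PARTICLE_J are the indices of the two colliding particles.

Pair (0,1): pos 4,8 vel 0,-3 -> gap=4, closing at 3/unit, collide at t=4/3
Pair (1,2): pos 8,11 vel -3,0 -> not approaching (rel speed -3 <= 0)
Pair (2,3): pos 11,16 vel 0,3 -> not approaching (rel speed -3 <= 0)
Earliest collision: t=4/3 between 0 and 1

Answer: 4/3 0 1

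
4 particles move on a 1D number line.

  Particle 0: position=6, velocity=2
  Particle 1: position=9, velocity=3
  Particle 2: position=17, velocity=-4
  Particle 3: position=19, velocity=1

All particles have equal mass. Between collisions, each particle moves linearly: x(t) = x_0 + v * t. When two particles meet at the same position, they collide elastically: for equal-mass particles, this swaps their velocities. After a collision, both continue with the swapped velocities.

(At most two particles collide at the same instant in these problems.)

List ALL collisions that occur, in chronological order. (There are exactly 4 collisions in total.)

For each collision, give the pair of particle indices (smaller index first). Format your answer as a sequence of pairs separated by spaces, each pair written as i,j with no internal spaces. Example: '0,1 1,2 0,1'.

Collision at t=8/7: particles 1 and 2 swap velocities; positions: p0=58/7 p1=87/7 p2=87/7 p3=141/7; velocities now: v0=2 v1=-4 v2=3 v3=1
Collision at t=11/6: particles 0 and 1 swap velocities; positions: p0=29/3 p1=29/3 p2=29/2 p3=125/6; velocities now: v0=-4 v1=2 v2=3 v3=1
Collision at t=5: particles 2 and 3 swap velocities; positions: p0=-3 p1=16 p2=24 p3=24; velocities now: v0=-4 v1=2 v2=1 v3=3
Collision at t=13: particles 1 and 2 swap velocities; positions: p0=-35 p1=32 p2=32 p3=48; velocities now: v0=-4 v1=1 v2=2 v3=3

Answer: 1,2 0,1 2,3 1,2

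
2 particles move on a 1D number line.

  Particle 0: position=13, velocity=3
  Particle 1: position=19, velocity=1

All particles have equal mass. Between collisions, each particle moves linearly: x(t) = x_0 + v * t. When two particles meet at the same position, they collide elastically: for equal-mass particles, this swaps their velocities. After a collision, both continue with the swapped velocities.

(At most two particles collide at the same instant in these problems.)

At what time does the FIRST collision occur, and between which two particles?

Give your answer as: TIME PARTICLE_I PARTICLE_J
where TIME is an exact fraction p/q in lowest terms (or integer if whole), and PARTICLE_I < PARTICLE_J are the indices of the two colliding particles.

Pair (0,1): pos 13,19 vel 3,1 -> gap=6, closing at 2/unit, collide at t=3
Earliest collision: t=3 between 0 and 1

Answer: 3 0 1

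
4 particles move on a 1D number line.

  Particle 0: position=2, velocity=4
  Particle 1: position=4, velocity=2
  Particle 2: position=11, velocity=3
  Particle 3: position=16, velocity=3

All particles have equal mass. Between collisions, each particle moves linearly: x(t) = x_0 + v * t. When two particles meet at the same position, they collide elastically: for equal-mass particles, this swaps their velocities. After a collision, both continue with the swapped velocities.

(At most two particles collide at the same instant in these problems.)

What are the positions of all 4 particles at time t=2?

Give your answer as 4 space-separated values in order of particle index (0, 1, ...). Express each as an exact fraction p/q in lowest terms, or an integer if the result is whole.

Collision at t=1: particles 0 and 1 swap velocities; positions: p0=6 p1=6 p2=14 p3=19; velocities now: v0=2 v1=4 v2=3 v3=3
Advance to t=2 (no further collisions before then); velocities: v0=2 v1=4 v2=3 v3=3; positions = 8 10 17 22

Answer: 8 10 17 22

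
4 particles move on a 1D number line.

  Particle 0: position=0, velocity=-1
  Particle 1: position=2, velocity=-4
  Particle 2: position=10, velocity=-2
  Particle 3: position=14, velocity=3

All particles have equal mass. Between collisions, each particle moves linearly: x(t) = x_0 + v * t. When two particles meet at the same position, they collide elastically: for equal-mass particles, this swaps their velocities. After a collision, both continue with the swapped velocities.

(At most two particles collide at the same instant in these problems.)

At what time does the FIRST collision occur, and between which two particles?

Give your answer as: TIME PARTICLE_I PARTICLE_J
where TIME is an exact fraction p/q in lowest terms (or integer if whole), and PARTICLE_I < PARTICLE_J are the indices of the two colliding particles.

Pair (0,1): pos 0,2 vel -1,-4 -> gap=2, closing at 3/unit, collide at t=2/3
Pair (1,2): pos 2,10 vel -4,-2 -> not approaching (rel speed -2 <= 0)
Pair (2,3): pos 10,14 vel -2,3 -> not approaching (rel speed -5 <= 0)
Earliest collision: t=2/3 between 0 and 1

Answer: 2/3 0 1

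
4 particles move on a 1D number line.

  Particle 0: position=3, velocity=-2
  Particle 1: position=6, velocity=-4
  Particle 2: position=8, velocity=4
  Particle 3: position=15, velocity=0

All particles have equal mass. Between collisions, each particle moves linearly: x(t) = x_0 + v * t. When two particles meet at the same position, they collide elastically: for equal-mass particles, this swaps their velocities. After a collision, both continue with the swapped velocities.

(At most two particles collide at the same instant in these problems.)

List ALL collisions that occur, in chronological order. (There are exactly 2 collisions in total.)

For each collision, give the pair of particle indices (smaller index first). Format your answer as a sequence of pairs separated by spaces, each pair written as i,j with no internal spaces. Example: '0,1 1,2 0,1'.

Answer: 0,1 2,3

Derivation:
Collision at t=3/2: particles 0 and 1 swap velocities; positions: p0=0 p1=0 p2=14 p3=15; velocities now: v0=-4 v1=-2 v2=4 v3=0
Collision at t=7/4: particles 2 and 3 swap velocities; positions: p0=-1 p1=-1/2 p2=15 p3=15; velocities now: v0=-4 v1=-2 v2=0 v3=4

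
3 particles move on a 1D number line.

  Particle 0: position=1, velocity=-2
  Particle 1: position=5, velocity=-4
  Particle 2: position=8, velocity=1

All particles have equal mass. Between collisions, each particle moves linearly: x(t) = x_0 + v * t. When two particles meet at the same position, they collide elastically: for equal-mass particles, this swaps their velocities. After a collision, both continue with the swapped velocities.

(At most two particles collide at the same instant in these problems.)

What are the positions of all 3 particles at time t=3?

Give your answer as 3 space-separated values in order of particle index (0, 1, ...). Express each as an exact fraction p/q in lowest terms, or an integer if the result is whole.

Collision at t=2: particles 0 and 1 swap velocities; positions: p0=-3 p1=-3 p2=10; velocities now: v0=-4 v1=-2 v2=1
Advance to t=3 (no further collisions before then); velocities: v0=-4 v1=-2 v2=1; positions = -7 -5 11

Answer: -7 -5 11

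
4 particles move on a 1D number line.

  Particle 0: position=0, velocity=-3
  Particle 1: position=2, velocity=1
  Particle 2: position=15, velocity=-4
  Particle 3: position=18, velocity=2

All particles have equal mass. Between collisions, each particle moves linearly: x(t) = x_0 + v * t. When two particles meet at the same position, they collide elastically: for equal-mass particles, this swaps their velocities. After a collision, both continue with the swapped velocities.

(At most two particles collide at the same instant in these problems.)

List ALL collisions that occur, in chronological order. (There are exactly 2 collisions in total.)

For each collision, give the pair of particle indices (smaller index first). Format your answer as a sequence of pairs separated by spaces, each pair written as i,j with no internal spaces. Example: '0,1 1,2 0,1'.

Collision at t=13/5: particles 1 and 2 swap velocities; positions: p0=-39/5 p1=23/5 p2=23/5 p3=116/5; velocities now: v0=-3 v1=-4 v2=1 v3=2
Collision at t=15: particles 0 and 1 swap velocities; positions: p0=-45 p1=-45 p2=17 p3=48; velocities now: v0=-4 v1=-3 v2=1 v3=2

Answer: 1,2 0,1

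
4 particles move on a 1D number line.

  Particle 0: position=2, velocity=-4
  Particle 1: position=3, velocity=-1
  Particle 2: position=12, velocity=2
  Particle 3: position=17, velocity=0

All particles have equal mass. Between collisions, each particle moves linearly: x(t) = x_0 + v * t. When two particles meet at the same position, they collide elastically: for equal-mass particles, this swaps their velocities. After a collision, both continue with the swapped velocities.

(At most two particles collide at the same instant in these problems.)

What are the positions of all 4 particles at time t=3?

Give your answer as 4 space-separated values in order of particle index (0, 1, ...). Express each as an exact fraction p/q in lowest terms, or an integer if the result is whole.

Collision at t=5/2: particles 2 and 3 swap velocities; positions: p0=-8 p1=1/2 p2=17 p3=17; velocities now: v0=-4 v1=-1 v2=0 v3=2
Advance to t=3 (no further collisions before then); velocities: v0=-4 v1=-1 v2=0 v3=2; positions = -10 0 17 18

Answer: -10 0 17 18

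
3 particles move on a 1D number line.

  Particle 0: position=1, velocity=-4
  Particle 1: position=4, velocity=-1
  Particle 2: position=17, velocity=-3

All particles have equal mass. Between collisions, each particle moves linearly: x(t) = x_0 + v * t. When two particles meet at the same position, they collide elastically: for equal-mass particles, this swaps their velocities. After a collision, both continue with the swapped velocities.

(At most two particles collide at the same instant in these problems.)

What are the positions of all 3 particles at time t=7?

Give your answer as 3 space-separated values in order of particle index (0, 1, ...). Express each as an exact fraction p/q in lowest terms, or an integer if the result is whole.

Answer: -27 -4 -3

Derivation:
Collision at t=13/2: particles 1 and 2 swap velocities; positions: p0=-25 p1=-5/2 p2=-5/2; velocities now: v0=-4 v1=-3 v2=-1
Advance to t=7 (no further collisions before then); velocities: v0=-4 v1=-3 v2=-1; positions = -27 -4 -3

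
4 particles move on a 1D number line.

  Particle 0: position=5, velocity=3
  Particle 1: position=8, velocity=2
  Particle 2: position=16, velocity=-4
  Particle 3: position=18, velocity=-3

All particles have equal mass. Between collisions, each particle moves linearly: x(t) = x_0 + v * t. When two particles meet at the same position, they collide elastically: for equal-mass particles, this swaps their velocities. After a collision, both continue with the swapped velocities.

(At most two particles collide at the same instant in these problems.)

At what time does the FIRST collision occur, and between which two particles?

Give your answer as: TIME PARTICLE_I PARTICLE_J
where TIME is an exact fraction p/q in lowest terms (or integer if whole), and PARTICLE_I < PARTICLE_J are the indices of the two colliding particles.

Pair (0,1): pos 5,8 vel 3,2 -> gap=3, closing at 1/unit, collide at t=3
Pair (1,2): pos 8,16 vel 2,-4 -> gap=8, closing at 6/unit, collide at t=4/3
Pair (2,3): pos 16,18 vel -4,-3 -> not approaching (rel speed -1 <= 0)
Earliest collision: t=4/3 between 1 and 2

Answer: 4/3 1 2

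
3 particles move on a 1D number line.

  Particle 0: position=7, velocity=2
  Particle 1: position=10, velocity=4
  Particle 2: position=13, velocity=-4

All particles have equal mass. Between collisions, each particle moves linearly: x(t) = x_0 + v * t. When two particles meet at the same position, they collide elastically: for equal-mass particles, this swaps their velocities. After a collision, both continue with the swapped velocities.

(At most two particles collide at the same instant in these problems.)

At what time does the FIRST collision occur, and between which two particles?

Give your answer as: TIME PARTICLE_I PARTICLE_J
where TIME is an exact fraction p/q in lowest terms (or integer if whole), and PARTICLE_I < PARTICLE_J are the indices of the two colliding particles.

Pair (0,1): pos 7,10 vel 2,4 -> not approaching (rel speed -2 <= 0)
Pair (1,2): pos 10,13 vel 4,-4 -> gap=3, closing at 8/unit, collide at t=3/8
Earliest collision: t=3/8 between 1 and 2

Answer: 3/8 1 2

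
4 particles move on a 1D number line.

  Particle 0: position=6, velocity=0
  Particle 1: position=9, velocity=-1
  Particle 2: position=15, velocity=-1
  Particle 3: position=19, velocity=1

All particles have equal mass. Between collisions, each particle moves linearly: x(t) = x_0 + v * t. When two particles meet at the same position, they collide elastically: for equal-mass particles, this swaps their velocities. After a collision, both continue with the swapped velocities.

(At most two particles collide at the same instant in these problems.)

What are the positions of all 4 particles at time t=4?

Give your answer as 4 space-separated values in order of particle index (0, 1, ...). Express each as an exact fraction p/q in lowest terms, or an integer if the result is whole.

Answer: 5 6 11 23

Derivation:
Collision at t=3: particles 0 and 1 swap velocities; positions: p0=6 p1=6 p2=12 p3=22; velocities now: v0=-1 v1=0 v2=-1 v3=1
Advance to t=4 (no further collisions before then); velocities: v0=-1 v1=0 v2=-1 v3=1; positions = 5 6 11 23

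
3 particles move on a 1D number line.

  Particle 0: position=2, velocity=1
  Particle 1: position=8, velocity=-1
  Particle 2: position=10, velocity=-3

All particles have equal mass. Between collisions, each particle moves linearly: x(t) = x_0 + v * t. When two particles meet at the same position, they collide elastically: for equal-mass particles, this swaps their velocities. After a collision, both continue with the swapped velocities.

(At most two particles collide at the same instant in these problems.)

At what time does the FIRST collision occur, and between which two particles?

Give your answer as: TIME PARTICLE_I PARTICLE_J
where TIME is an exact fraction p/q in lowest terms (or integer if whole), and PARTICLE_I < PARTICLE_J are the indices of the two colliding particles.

Pair (0,1): pos 2,8 vel 1,-1 -> gap=6, closing at 2/unit, collide at t=3
Pair (1,2): pos 8,10 vel -1,-3 -> gap=2, closing at 2/unit, collide at t=1
Earliest collision: t=1 between 1 and 2

Answer: 1 1 2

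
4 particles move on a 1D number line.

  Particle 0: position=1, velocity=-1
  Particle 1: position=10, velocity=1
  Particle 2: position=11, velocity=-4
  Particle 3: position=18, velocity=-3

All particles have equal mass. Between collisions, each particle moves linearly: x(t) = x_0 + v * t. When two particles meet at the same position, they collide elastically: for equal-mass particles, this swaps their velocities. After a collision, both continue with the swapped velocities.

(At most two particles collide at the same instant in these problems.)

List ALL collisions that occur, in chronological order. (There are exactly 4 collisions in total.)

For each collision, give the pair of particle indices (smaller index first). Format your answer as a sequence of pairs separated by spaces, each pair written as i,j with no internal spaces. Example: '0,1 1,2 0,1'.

Collision at t=1/5: particles 1 and 2 swap velocities; positions: p0=4/5 p1=51/5 p2=51/5 p3=87/5; velocities now: v0=-1 v1=-4 v2=1 v3=-3
Collision at t=2: particles 2 and 3 swap velocities; positions: p0=-1 p1=3 p2=12 p3=12; velocities now: v0=-1 v1=-4 v2=-3 v3=1
Collision at t=10/3: particles 0 and 1 swap velocities; positions: p0=-7/3 p1=-7/3 p2=8 p3=40/3; velocities now: v0=-4 v1=-1 v2=-3 v3=1
Collision at t=17/2: particles 1 and 2 swap velocities; positions: p0=-23 p1=-15/2 p2=-15/2 p3=37/2; velocities now: v0=-4 v1=-3 v2=-1 v3=1

Answer: 1,2 2,3 0,1 1,2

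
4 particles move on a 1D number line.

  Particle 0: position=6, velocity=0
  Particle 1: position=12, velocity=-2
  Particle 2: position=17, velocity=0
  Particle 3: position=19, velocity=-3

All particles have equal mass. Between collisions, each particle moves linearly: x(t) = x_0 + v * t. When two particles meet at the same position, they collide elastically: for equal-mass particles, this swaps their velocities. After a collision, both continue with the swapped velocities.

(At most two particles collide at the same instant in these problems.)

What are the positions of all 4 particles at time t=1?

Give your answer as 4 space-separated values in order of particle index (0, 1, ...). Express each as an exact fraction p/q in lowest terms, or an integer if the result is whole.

Answer: 6 10 16 17

Derivation:
Collision at t=2/3: particles 2 and 3 swap velocities; positions: p0=6 p1=32/3 p2=17 p3=17; velocities now: v0=0 v1=-2 v2=-3 v3=0
Advance to t=1 (no further collisions before then); velocities: v0=0 v1=-2 v2=-3 v3=0; positions = 6 10 16 17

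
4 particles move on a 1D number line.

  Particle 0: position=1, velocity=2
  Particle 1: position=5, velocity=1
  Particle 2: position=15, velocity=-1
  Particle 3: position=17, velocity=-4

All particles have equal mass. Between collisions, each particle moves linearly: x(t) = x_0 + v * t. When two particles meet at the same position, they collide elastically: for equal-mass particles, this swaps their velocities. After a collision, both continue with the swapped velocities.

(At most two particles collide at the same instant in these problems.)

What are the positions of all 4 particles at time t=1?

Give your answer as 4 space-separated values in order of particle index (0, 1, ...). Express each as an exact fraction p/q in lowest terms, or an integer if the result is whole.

Collision at t=2/3: particles 2 and 3 swap velocities; positions: p0=7/3 p1=17/3 p2=43/3 p3=43/3; velocities now: v0=2 v1=1 v2=-4 v3=-1
Advance to t=1 (no further collisions before then); velocities: v0=2 v1=1 v2=-4 v3=-1; positions = 3 6 13 14

Answer: 3 6 13 14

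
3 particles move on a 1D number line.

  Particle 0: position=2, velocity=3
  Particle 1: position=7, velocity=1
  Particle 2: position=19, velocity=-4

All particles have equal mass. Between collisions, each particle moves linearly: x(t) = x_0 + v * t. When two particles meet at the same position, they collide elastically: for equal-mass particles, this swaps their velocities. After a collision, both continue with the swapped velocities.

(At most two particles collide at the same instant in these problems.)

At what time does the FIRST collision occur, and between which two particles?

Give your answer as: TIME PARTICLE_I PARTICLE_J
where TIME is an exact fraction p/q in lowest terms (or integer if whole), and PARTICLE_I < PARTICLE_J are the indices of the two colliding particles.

Pair (0,1): pos 2,7 vel 3,1 -> gap=5, closing at 2/unit, collide at t=5/2
Pair (1,2): pos 7,19 vel 1,-4 -> gap=12, closing at 5/unit, collide at t=12/5
Earliest collision: t=12/5 between 1 and 2

Answer: 12/5 1 2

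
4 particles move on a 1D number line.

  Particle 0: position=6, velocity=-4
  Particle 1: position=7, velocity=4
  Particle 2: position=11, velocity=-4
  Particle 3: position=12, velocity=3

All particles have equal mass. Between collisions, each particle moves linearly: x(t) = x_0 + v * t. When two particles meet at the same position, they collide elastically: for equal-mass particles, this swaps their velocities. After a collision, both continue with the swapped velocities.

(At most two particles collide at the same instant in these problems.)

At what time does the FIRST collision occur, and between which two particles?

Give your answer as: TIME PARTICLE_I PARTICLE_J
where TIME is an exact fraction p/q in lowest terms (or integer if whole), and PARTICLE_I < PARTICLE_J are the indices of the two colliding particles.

Pair (0,1): pos 6,7 vel -4,4 -> not approaching (rel speed -8 <= 0)
Pair (1,2): pos 7,11 vel 4,-4 -> gap=4, closing at 8/unit, collide at t=1/2
Pair (2,3): pos 11,12 vel -4,3 -> not approaching (rel speed -7 <= 0)
Earliest collision: t=1/2 between 1 and 2

Answer: 1/2 1 2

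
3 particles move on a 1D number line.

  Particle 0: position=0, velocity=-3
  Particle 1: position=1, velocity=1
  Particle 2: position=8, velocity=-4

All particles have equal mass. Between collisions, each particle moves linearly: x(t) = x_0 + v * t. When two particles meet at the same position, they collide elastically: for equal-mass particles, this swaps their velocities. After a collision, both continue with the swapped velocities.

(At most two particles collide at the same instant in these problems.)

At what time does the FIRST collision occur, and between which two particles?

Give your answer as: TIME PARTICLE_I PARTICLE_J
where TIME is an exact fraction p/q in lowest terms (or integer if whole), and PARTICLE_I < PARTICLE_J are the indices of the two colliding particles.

Answer: 7/5 1 2

Derivation:
Pair (0,1): pos 0,1 vel -3,1 -> not approaching (rel speed -4 <= 0)
Pair (1,2): pos 1,8 vel 1,-4 -> gap=7, closing at 5/unit, collide at t=7/5
Earliest collision: t=7/5 between 1 and 2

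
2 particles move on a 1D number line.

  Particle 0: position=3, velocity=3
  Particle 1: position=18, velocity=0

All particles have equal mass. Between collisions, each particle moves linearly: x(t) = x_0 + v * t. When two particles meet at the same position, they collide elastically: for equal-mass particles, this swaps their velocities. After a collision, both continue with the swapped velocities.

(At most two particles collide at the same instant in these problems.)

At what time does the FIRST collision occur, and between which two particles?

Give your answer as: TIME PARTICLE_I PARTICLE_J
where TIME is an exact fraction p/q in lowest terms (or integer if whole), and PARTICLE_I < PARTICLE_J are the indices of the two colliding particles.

Answer: 5 0 1

Derivation:
Pair (0,1): pos 3,18 vel 3,0 -> gap=15, closing at 3/unit, collide at t=5
Earliest collision: t=5 between 0 and 1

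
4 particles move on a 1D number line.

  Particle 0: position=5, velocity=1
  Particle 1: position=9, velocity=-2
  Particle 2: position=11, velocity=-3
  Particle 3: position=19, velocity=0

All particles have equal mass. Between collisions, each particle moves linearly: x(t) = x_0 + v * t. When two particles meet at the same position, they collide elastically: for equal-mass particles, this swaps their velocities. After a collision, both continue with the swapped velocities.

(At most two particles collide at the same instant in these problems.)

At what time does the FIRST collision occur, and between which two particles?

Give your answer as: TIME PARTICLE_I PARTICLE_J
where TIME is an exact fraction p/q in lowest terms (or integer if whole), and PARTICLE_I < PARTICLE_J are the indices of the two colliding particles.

Answer: 4/3 0 1

Derivation:
Pair (0,1): pos 5,9 vel 1,-2 -> gap=4, closing at 3/unit, collide at t=4/3
Pair (1,2): pos 9,11 vel -2,-3 -> gap=2, closing at 1/unit, collide at t=2
Pair (2,3): pos 11,19 vel -3,0 -> not approaching (rel speed -3 <= 0)
Earliest collision: t=4/3 between 0 and 1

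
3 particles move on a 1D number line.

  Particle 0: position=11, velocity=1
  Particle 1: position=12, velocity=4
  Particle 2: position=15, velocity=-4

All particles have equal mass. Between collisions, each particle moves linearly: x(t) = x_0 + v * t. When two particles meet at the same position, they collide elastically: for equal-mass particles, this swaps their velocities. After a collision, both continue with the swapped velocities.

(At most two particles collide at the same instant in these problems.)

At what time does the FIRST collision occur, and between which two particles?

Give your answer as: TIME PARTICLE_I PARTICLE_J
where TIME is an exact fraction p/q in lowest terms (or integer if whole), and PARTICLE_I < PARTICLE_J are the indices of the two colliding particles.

Pair (0,1): pos 11,12 vel 1,4 -> not approaching (rel speed -3 <= 0)
Pair (1,2): pos 12,15 vel 4,-4 -> gap=3, closing at 8/unit, collide at t=3/8
Earliest collision: t=3/8 between 1 and 2

Answer: 3/8 1 2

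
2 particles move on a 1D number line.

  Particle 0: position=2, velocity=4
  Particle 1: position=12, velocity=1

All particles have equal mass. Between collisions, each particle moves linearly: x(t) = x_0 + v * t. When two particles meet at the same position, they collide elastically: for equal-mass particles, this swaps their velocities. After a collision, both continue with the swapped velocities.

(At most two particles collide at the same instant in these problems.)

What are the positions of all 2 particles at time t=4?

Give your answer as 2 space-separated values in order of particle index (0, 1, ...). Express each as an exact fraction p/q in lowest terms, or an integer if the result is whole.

Answer: 16 18

Derivation:
Collision at t=10/3: particles 0 and 1 swap velocities; positions: p0=46/3 p1=46/3; velocities now: v0=1 v1=4
Advance to t=4 (no further collisions before then); velocities: v0=1 v1=4; positions = 16 18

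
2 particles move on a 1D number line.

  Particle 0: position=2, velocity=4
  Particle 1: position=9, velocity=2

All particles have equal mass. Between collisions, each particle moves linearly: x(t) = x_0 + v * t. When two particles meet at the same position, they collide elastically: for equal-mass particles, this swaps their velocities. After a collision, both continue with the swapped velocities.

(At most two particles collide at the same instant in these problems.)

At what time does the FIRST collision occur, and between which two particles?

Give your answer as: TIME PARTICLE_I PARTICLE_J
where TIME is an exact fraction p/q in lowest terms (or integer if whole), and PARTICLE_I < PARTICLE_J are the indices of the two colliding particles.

Pair (0,1): pos 2,9 vel 4,2 -> gap=7, closing at 2/unit, collide at t=7/2
Earliest collision: t=7/2 between 0 and 1

Answer: 7/2 0 1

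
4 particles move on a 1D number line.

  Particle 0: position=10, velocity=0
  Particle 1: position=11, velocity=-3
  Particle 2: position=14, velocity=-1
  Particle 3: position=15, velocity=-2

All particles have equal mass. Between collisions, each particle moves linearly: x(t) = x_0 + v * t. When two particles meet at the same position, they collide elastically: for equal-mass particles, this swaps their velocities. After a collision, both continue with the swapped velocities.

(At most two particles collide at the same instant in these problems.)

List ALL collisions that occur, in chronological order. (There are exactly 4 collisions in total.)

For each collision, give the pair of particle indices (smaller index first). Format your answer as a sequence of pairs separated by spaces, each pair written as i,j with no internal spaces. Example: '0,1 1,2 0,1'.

Answer: 0,1 2,3 1,2 2,3

Derivation:
Collision at t=1/3: particles 0 and 1 swap velocities; positions: p0=10 p1=10 p2=41/3 p3=43/3; velocities now: v0=-3 v1=0 v2=-1 v3=-2
Collision at t=1: particles 2 and 3 swap velocities; positions: p0=8 p1=10 p2=13 p3=13; velocities now: v0=-3 v1=0 v2=-2 v3=-1
Collision at t=5/2: particles 1 and 2 swap velocities; positions: p0=7/2 p1=10 p2=10 p3=23/2; velocities now: v0=-3 v1=-2 v2=0 v3=-1
Collision at t=4: particles 2 and 3 swap velocities; positions: p0=-1 p1=7 p2=10 p3=10; velocities now: v0=-3 v1=-2 v2=-1 v3=0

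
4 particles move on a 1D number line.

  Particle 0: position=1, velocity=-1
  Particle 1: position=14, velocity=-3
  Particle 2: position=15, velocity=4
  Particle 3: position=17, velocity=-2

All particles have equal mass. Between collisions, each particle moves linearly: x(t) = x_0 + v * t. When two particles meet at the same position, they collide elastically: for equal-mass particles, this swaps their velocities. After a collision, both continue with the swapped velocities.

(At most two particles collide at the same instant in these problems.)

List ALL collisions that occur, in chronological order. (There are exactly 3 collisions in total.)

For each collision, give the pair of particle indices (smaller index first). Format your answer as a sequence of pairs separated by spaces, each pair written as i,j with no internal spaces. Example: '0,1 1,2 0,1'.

Collision at t=1/3: particles 2 and 3 swap velocities; positions: p0=2/3 p1=13 p2=49/3 p3=49/3; velocities now: v0=-1 v1=-3 v2=-2 v3=4
Collision at t=13/2: particles 0 and 1 swap velocities; positions: p0=-11/2 p1=-11/2 p2=4 p3=41; velocities now: v0=-3 v1=-1 v2=-2 v3=4
Collision at t=16: particles 1 and 2 swap velocities; positions: p0=-34 p1=-15 p2=-15 p3=79; velocities now: v0=-3 v1=-2 v2=-1 v3=4

Answer: 2,3 0,1 1,2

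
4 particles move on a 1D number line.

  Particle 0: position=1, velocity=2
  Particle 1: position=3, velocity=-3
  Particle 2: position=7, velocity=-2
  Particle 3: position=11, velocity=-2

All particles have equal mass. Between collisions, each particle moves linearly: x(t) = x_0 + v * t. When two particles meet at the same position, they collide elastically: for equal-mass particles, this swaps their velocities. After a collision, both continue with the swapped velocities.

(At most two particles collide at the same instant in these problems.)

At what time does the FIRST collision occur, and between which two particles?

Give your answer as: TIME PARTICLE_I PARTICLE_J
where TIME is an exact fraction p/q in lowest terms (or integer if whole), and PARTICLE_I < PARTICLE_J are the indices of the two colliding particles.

Pair (0,1): pos 1,3 vel 2,-3 -> gap=2, closing at 5/unit, collide at t=2/5
Pair (1,2): pos 3,7 vel -3,-2 -> not approaching (rel speed -1 <= 0)
Pair (2,3): pos 7,11 vel -2,-2 -> not approaching (rel speed 0 <= 0)
Earliest collision: t=2/5 between 0 and 1

Answer: 2/5 0 1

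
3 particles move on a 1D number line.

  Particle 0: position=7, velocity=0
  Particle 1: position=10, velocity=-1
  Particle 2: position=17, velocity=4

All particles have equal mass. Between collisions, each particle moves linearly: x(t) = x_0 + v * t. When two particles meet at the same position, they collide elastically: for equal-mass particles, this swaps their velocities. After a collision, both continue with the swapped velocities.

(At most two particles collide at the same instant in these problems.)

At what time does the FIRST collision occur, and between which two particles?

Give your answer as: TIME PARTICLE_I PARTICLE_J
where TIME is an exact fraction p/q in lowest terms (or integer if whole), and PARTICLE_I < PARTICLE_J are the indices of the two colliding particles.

Pair (0,1): pos 7,10 vel 0,-1 -> gap=3, closing at 1/unit, collide at t=3
Pair (1,2): pos 10,17 vel -1,4 -> not approaching (rel speed -5 <= 0)
Earliest collision: t=3 between 0 and 1

Answer: 3 0 1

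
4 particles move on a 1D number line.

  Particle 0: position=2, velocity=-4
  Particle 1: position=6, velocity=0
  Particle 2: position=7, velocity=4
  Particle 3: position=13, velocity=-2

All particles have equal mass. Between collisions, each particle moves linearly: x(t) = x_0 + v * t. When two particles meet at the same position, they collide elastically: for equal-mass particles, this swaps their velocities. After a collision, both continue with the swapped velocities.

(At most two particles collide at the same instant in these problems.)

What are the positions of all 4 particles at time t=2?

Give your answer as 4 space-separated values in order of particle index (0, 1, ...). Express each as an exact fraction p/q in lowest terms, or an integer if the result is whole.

Answer: -6 6 9 15

Derivation:
Collision at t=1: particles 2 and 3 swap velocities; positions: p0=-2 p1=6 p2=11 p3=11; velocities now: v0=-4 v1=0 v2=-2 v3=4
Advance to t=2 (no further collisions before then); velocities: v0=-4 v1=0 v2=-2 v3=4; positions = -6 6 9 15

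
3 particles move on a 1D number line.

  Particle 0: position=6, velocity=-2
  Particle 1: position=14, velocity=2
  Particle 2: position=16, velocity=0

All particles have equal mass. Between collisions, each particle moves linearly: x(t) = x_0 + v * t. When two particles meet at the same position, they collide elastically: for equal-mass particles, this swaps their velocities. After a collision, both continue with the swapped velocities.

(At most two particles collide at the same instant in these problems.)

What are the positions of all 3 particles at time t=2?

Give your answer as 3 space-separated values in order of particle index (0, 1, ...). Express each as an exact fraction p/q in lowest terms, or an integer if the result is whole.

Answer: 2 16 18

Derivation:
Collision at t=1: particles 1 and 2 swap velocities; positions: p0=4 p1=16 p2=16; velocities now: v0=-2 v1=0 v2=2
Advance to t=2 (no further collisions before then); velocities: v0=-2 v1=0 v2=2; positions = 2 16 18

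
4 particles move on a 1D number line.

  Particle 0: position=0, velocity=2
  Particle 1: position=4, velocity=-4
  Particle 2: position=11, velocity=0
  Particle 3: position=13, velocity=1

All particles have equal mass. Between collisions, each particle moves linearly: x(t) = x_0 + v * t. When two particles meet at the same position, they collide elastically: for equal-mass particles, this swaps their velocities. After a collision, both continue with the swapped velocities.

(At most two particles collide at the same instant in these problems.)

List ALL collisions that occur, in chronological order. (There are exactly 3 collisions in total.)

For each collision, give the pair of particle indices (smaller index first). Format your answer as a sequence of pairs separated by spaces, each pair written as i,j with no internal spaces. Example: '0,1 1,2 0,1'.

Answer: 0,1 1,2 2,3

Derivation:
Collision at t=2/3: particles 0 and 1 swap velocities; positions: p0=4/3 p1=4/3 p2=11 p3=41/3; velocities now: v0=-4 v1=2 v2=0 v3=1
Collision at t=11/2: particles 1 and 2 swap velocities; positions: p0=-18 p1=11 p2=11 p3=37/2; velocities now: v0=-4 v1=0 v2=2 v3=1
Collision at t=13: particles 2 and 3 swap velocities; positions: p0=-48 p1=11 p2=26 p3=26; velocities now: v0=-4 v1=0 v2=1 v3=2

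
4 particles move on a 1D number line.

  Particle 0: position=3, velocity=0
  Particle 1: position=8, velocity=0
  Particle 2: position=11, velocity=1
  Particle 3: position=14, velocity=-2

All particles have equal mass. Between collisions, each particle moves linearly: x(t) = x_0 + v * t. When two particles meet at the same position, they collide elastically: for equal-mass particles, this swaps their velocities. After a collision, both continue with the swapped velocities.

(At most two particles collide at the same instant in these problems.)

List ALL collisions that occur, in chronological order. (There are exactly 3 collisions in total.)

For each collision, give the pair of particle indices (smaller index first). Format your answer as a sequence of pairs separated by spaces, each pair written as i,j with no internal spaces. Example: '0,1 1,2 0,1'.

Answer: 2,3 1,2 0,1

Derivation:
Collision at t=1: particles 2 and 3 swap velocities; positions: p0=3 p1=8 p2=12 p3=12; velocities now: v0=0 v1=0 v2=-2 v3=1
Collision at t=3: particles 1 and 2 swap velocities; positions: p0=3 p1=8 p2=8 p3=14; velocities now: v0=0 v1=-2 v2=0 v3=1
Collision at t=11/2: particles 0 and 1 swap velocities; positions: p0=3 p1=3 p2=8 p3=33/2; velocities now: v0=-2 v1=0 v2=0 v3=1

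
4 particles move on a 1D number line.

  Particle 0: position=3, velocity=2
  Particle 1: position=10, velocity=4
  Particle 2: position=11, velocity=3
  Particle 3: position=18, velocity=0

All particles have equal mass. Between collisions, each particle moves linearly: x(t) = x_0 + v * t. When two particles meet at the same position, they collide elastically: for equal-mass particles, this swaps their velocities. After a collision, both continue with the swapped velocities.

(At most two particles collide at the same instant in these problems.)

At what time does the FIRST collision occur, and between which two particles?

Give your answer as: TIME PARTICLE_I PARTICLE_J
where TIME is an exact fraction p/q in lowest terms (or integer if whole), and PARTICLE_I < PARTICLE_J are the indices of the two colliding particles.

Pair (0,1): pos 3,10 vel 2,4 -> not approaching (rel speed -2 <= 0)
Pair (1,2): pos 10,11 vel 4,3 -> gap=1, closing at 1/unit, collide at t=1
Pair (2,3): pos 11,18 vel 3,0 -> gap=7, closing at 3/unit, collide at t=7/3
Earliest collision: t=1 between 1 and 2

Answer: 1 1 2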